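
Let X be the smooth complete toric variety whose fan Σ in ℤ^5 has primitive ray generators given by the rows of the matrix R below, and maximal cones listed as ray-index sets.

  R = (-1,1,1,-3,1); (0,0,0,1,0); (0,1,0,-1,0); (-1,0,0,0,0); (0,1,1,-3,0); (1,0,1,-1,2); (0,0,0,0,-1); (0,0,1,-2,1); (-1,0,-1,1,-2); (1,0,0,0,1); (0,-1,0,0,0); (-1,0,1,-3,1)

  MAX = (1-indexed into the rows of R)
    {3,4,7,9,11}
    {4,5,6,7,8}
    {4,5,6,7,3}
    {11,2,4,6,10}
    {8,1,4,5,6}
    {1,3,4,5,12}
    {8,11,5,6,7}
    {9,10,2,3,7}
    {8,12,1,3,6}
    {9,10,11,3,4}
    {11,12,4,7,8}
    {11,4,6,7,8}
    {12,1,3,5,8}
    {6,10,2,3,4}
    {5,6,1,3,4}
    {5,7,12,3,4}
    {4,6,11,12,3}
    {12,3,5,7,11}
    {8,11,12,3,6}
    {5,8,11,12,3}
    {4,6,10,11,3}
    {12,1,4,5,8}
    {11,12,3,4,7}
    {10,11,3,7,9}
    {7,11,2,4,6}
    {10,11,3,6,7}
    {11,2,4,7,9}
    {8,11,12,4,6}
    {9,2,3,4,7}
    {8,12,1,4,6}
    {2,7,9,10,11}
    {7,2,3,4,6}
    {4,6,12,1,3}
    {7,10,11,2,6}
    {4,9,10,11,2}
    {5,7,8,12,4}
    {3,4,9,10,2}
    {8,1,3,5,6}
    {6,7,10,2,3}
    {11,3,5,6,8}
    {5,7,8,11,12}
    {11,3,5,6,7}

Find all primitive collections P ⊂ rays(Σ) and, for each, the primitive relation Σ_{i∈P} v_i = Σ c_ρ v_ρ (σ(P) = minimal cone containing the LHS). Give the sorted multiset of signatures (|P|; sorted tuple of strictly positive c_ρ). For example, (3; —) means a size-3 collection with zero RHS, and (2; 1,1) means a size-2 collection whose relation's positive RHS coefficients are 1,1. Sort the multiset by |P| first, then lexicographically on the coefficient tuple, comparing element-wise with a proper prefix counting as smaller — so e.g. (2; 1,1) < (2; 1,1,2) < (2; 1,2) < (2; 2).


Σ has 23 primitive collections:

  • {6,9}:  v_{6} + v_{9} = 0 — sig = (2; —)
  • {1,11}:  v_{1} + v_{11} = v_{12} — sig = (2; 1)
  • {1,7}:  v_{1} + v_{7} = v_{4} + v_{5} — sig = (2; 1,1)
  • {2,12}:  v_{2} + v_{12} = v_{4} + v_{8} — sig = (2; 1,1)
  • {2,8}:  v_{2} + v_{8} = v_{4} + v_{6} + v_{7} — sig = (2; 1,1,1)
  • {8,10}:  v_{8} + v_{10} = v_{3} + v_{6} + v_{11} — sig = (2; 1,1,1)
  • {8,9}:  v_{8} + v_{9} = v_{3} + v_{4} + v_{7} + v_{11} — sig = (2; 1,1,1,1)
  • {1,2}:  v_{1} + v_{2} = v_{3} + 2·v_{4} + v_{6} + v_{7} — sig = (2; 1,1,1,2)
  • {1,10}:  v_{1} + v_{10} = 2·v_{3} + v_{4} + v_{6} + v_{11} — sig = (2; 1,1,1,2)
  • {2,5}:  v_{2} + v_{5} = v_{3} + v_{4} + v_{6} + 2·v_{7} — sig = (2; 1,1,1,2)
  • {5,10}:  v_{5} + v_{10} = 2·v_{3} + v_{6} + v_{7} + v_{11} — sig = (2; 1,1,1,2)
  • {1,9}:  v_{1} + v_{9} = 2·v_{3} + 2·v_{4} + v_{7} + v_{11} — sig = (2; 1,1,2,2)
  • {5,9}:  v_{5} + v_{9} = 2·v_{3} + v_{4} + 2·v_{7} + v_{11} — sig = (2; 1,1,2,2)
  • {10,12}:  v_{10} + v_{12} = 2·v_{3} + v_{4} + v_{6} + 2·v_{11} — sig = (2; 1,1,2,2)
  • {9,12}:  v_{9} + v_{12} = 2·v_{3} + 2·v_{4} + v_{7} + 2·v_{11} — sig = (2; 1,2,2,2)
  • {2,3,11}:  v_{2} + v_{3} + v_{11} = 0 — sig = (3; —)
  • {4,7,10}:  v_{4} + v_{7} + v_{10} = 0 — sig = (3; —)
  • {3,4,8}:  v_{3} + v_{4} + v_{8} = v_{1} — sig = (3; 1)
  • {3,7,8}:  v_{3} + v_{7} + v_{8} = v_{5} — sig = (3; 1)
  • {4,5,11}:  v_{4} + v_{5} + v_{11} = v_{7} + v_{12} — sig = (3; 1,1)
  • {5,6,12}:  v_{5} + v_{6} + v_{12} = v_{3} + 3·v_{8} — sig = (3; 1,3)
  • {6,7,12}:  v_{6} + v_{7} + v_{12} = 2·v_{8} — sig = (3; 2)
  • {3,4,6,7,11}:  v_{3} + v_{4} + v_{6} + v_{7} + v_{11} = v_{8} — sig = (5; 1)

so the primitive-relation signature multiset is
[(2; —), (2; 1), (2; 1,1), (2; 1,1), (2; 1,1,1), (2; 1,1,1), (2; 1,1,1,1), (2; 1,1,1,2), (2; 1,1,1,2), (2; 1,1,1,2), (2; 1,1,1,2), (2; 1,1,2,2), (2; 1,1,2,2), (2; 1,1,2,2), (2; 1,2,2,2), (3; —), (3; —), (3; 1), (3; 1), (3; 1,1), (3; 1,3), (3; 2), (5; 1)]


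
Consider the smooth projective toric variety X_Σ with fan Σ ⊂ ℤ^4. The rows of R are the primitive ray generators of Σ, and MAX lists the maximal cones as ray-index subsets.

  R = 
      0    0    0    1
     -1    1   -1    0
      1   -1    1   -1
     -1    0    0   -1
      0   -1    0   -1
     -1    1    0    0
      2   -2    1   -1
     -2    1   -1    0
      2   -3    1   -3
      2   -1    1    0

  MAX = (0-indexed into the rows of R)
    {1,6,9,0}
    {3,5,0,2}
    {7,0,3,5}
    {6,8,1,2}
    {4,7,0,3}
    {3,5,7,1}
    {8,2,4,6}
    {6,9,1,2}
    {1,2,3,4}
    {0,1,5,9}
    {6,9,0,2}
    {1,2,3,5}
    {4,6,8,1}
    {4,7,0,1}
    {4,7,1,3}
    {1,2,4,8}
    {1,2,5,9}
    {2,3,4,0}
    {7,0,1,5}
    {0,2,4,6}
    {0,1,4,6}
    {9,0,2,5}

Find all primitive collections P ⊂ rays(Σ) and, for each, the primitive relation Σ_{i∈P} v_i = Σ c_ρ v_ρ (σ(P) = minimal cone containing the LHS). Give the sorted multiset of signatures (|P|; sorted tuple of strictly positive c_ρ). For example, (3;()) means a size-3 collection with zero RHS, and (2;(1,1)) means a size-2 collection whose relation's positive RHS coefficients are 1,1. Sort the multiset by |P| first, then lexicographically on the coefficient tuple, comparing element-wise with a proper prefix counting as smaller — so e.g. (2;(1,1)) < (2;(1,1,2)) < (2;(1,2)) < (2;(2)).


|primitive collections| = 16. Relations:

  • {7,9}:  v_{7} + v_{9} = 0  so sig = (2;())
  • {2,7}:  v_{2} + v_{7} = v_{3}  so sig = (2;(1))
  • {3,9}:  v_{3} + v_{9} = v_{2}  so sig = (2;(1))
  • {4,5}:  v_{4} + v_{5} = v_{3}  so sig = (2;(1))
  • {4,9}:  v_{4} + v_{9} = v_{6}  so sig = (2;(1))
  • {5,6}:  v_{5} + v_{6} = v_{2}  so sig = (2;(1))
  • {6,7}:  v_{6} + v_{7} = v_{4}  so sig = (2;(1))
  • {0,8}:  v_{0} + v_{8} = v_{4} + v_{6}  so sig = (2;(1,1))
  • {3,6}:  v_{3} + v_{6} = v_{2} + v_{4}  so sig = (2;(1,1))
  • {5,8}:  v_{5} + v_{8} = v_{1} + 2·v_{2} + v_{4}  so sig = (2;(1,1,2))
  • {7,8}:  v_{7} + v_{8} = v_{1} + v_{2} + 2·v_{4}  so sig = (2;(1,1,2))
  • {8,9}:  v_{8} + v_{9} = v_{1} + v_{2} + 2·v_{6}  so sig = (2;(1,1,2))
  • {3,8}:  v_{3} + v_{8} = v_{1} + 2·v_{2} + 2·v_{4}  so sig = (2;(1,2,2))
  • {0,1,2}:  v_{0} + v_{1} + v_{2} = 0  so sig = (3;())
  • {0,1,3}:  v_{0} + v_{1} + v_{3} = v_{7}  so sig = (3;(1))
  • {1,2,4,6}:  v_{1} + v_{2} + v_{4} + v_{6} = v_{8}  so sig = (4;(1))

so the primitive-relation signature multiset is
    (2;())
    (2;(1))
    (2;(1))
    (2;(1))
    (2;(1))
    (2;(1))
    (2;(1))
    (2;(1,1))
    (2;(1,1))
    (2;(1,1,2))
    (2;(1,1,2))
    (2;(1,1,2))
    (2;(1,2,2))
    (3;())
    (3;(1))
    (4;(1))


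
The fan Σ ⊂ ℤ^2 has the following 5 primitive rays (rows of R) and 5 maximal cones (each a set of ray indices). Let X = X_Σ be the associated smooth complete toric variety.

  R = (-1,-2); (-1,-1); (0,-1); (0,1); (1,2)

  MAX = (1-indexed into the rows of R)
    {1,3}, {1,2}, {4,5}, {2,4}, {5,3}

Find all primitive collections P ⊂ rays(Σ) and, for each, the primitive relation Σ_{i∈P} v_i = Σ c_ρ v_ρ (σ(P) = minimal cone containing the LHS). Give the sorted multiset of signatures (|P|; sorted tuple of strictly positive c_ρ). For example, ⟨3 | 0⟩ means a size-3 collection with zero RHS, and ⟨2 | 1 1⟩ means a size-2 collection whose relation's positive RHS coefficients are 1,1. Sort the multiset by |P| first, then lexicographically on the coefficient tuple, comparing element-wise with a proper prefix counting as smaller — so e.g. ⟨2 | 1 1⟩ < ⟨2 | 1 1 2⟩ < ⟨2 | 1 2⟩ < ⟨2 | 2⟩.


5 collections generate NE(X_Σ); each relation:

  • {1,5}:  v_{1} + v_{5} = 0  ⟹  sig = ⟨2 | 0⟩
  • {3,4}:  v_{3} + v_{4} = 0  ⟹  sig = ⟨2 | 0⟩
  • {1,4}:  v_{1} + v_{4} = v_{2}  ⟹  sig = ⟨2 | 1⟩
  • {2,3}:  v_{2} + v_{3} = v_{1}  ⟹  sig = ⟨2 | 1⟩
  • {2,5}:  v_{2} + v_{5} = v_{4}  ⟹  sig = ⟨2 | 1⟩

Hence PRS(X_Σ) =
{ ⟨2 | 0⟩ ×2,  ⟨2 | 1⟩ ×3 }


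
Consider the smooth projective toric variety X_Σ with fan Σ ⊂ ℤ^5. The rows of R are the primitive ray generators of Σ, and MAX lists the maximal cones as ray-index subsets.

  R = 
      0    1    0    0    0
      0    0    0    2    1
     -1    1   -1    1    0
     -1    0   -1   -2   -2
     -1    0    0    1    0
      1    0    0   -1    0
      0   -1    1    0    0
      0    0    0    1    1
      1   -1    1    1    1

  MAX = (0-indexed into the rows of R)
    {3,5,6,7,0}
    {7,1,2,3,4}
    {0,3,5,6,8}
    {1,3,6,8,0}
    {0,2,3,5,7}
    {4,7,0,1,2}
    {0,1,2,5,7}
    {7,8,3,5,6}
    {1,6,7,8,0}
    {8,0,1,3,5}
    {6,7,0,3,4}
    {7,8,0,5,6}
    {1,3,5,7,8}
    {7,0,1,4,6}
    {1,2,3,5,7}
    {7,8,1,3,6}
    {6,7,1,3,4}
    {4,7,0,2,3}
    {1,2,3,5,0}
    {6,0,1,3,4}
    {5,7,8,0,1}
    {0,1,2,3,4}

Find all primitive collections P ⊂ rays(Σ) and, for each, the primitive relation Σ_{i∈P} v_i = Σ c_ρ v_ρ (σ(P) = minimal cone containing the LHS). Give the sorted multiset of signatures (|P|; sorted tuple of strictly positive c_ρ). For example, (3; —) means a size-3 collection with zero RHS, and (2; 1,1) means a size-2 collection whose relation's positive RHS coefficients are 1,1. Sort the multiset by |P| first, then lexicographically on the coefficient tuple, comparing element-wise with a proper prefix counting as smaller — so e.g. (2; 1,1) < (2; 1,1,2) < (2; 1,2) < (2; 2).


Σ has 7 primitive collections:

  P={4,5}:  v_{4} + v_{5} = 0  →  sig = (2; —)
  P={2,6}:  v_{2} + v_{6} = v_{4}  →  sig = (2; 1)
  P={2,8}:  v_{2} + v_{8} = v_{1}  →  sig = (2; 1)
  P={4,8}:  v_{4} + v_{8} = v_{1} + v_{6}  →  sig = (2; 1,1)
  P={1,5,6}:  v_{1} + v_{5} + v_{6} = v_{8}  →  sig = (3; 1)
  P={0,3,7,8}:  v_{0} + v_{3} + v_{7} + v_{8} = 0  →  sig = (4; —)
  P={0,1,3,7}:  v_{0} + v_{1} + v_{3} + v_{7} = v_{2}  →  sig = (4; 1)

Hence PRS(X_Σ) =
    (2; —)
    (2; 1)
    (2; 1)
    (2; 1,1)
    (3; 1)
    (4; —)
    (4; 1)


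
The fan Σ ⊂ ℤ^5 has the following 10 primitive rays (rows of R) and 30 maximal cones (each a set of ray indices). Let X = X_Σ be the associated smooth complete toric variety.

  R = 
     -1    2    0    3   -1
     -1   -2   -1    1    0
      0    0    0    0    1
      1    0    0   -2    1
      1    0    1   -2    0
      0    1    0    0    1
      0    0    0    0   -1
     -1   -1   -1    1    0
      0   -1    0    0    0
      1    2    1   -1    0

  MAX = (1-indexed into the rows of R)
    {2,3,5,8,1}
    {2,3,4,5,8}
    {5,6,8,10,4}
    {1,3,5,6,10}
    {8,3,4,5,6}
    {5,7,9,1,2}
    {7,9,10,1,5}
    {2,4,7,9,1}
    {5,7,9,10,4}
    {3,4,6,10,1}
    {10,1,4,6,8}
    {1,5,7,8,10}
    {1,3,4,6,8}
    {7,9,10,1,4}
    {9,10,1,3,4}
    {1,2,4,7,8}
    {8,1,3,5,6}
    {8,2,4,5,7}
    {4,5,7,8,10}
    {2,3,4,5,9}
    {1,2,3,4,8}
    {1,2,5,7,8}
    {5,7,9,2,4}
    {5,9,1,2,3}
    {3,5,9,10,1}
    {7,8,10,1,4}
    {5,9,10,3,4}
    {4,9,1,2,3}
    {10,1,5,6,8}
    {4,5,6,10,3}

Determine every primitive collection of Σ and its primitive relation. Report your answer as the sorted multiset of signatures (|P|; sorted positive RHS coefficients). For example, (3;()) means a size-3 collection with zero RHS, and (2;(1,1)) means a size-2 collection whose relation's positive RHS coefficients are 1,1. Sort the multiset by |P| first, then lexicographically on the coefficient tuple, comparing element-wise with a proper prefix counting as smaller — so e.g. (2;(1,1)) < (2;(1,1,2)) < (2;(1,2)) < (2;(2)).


|primitive collections| = 8. Relations:

  P = {2,10}:  v_{2} + v_{10} = 0  ⇒ sig = (2;())
  P = {3,7}:  v_{3} + v_{7} = 0  ⇒ sig = (2;())
  P = {6,9}:  v_{6} + v_{9} = v_{3}  ⇒ sig = (2;(1))
  P = {8,9}:  v_{8} + v_{9} = v_{2}  ⇒ sig = (2;(1))
  P = {2,6}:  v_{2} + v_{6} = v_{3} + v_{8}  ⇒ sig = (2;(1,1))
  P = {6,7}:  v_{6} + v_{7} = v_{8} + v_{10}  ⇒ sig = (2;(1,1))
  P = {1,4,5}:  v_{1} + v_{4} + v_{5} = v_{10}  ⇒ sig = (3;(1))
  P = {3,8,10}:  v_{3} + v_{8} + v_{10} = v_{6}  ⇒ sig = (3;(1))

Signatures (|P|; sorted positive RHS coefficients), sorted:
    |P|=2: 6 collections, coeffs (), (), (1), (1), (1,1), (1,1)
    |P|=3: 2 collections, coeffs (1), (1)


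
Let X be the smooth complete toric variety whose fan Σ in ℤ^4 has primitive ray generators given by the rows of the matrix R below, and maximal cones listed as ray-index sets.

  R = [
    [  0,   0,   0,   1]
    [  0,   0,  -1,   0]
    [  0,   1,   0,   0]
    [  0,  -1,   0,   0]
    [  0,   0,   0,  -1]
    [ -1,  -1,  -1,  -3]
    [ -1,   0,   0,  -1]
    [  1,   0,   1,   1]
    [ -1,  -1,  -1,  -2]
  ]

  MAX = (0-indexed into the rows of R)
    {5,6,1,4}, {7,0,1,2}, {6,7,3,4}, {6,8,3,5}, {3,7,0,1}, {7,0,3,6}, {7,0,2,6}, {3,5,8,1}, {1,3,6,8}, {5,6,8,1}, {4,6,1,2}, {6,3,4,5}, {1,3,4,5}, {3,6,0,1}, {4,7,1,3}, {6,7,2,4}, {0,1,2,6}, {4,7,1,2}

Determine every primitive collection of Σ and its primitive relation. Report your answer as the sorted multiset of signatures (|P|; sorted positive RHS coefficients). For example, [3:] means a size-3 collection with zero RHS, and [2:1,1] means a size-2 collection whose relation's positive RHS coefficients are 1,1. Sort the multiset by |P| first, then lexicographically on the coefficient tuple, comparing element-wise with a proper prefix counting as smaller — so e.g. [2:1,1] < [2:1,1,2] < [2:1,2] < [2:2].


The 12 primitive collections of Σ (r=9, n=4):

  P={0,4}:  v_{0} + v_{4} = 0  so sig = [2:]
  P={2,3}:  v_{2} + v_{3} = 0  so sig = [2:]
  P={0,5}:  v_{0} + v_{5} = v_{8}  so sig = [2:1]
  P={4,8}:  v_{4} + v_{8} = v_{5}  so sig = [2:1]
  P={7,8}:  v_{7} + v_{8} = v_{3} + v_{4}  so sig = [2:1,1]
  P={0,8}:  v_{0} + v_{8} = v_{1} + v_{3} + v_{6}  so sig = [2:1,1,1]
  P={2,8}:  v_{2} + v_{8} = v_{1} + v_{4} + v_{6}  so sig = [2:1,1,1]
  P={2,5}:  v_{2} + v_{5} = v_{1} + 2·v_{4} + v_{6}  so sig = [2:1,1,2]
  P={5,7}:  v_{5} + v_{7} = v_{3} + 2·v_{4}  so sig = [2:1,2]
  P={1,6,7}:  v_{1} + v_{6} + v_{7} = 0  so sig = [3:]
  P={1,3,4,6}:  v_{1} + v_{3} + v_{4} + v_{6} = v_{8}  so sig = [4:1]
  P={1,3,5,6}:  v_{1} + v_{3} + v_{5} + v_{6} = 2·v_{8}  so sig = [4:2]

Hence PRS(X_Σ) =
[[2:], [2:], [2:1], [2:1], [2:1,1], [2:1,1,1], [2:1,1,1], [2:1,1,2], [2:1,2], [3:], [4:1], [4:2]]


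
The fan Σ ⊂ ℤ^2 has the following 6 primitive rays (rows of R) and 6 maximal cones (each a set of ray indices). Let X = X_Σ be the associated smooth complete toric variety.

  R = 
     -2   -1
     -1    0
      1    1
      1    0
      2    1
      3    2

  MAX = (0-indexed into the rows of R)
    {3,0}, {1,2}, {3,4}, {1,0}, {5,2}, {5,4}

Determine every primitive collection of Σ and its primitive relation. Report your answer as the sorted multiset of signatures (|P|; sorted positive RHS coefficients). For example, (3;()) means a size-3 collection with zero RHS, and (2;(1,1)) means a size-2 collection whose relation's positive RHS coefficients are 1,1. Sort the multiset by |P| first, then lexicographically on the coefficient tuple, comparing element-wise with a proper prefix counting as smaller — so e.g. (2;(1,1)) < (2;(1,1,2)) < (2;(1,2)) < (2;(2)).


9 minimal non-faces of Δ(Σ) (on 6 rays):

  • {0,4}:  v_{0} + v_{4} = 0 ; sig = (2;())
  • {1,3}:  v_{1} + v_{3} = 0 ; sig = (2;())
  • {0,2}:  v_{0} + v_{2} = v_{1} ; sig = (2;(1))
  • {0,5}:  v_{0} + v_{5} = v_{2} ; sig = (2;(1))
  • {1,4}:  v_{1} + v_{4} = v_{2} ; sig = (2;(1))
  • {2,3}:  v_{2} + v_{3} = v_{4} ; sig = (2;(1))
  • {2,4}:  v_{2} + v_{4} = v_{5} ; sig = (2;(1))
  • {1,5}:  v_{1} + v_{5} = 2·v_{2} ; sig = (2;(2))
  • {3,5}:  v_{3} + v_{5} = 2·v_{4} ; sig = (2;(2))

so the primitive-relation signature multiset is
[(2;()), (2;()), (2;(1)), (2;(1)), (2;(1)), (2;(1)), (2;(1)), (2;(2)), (2;(2))]


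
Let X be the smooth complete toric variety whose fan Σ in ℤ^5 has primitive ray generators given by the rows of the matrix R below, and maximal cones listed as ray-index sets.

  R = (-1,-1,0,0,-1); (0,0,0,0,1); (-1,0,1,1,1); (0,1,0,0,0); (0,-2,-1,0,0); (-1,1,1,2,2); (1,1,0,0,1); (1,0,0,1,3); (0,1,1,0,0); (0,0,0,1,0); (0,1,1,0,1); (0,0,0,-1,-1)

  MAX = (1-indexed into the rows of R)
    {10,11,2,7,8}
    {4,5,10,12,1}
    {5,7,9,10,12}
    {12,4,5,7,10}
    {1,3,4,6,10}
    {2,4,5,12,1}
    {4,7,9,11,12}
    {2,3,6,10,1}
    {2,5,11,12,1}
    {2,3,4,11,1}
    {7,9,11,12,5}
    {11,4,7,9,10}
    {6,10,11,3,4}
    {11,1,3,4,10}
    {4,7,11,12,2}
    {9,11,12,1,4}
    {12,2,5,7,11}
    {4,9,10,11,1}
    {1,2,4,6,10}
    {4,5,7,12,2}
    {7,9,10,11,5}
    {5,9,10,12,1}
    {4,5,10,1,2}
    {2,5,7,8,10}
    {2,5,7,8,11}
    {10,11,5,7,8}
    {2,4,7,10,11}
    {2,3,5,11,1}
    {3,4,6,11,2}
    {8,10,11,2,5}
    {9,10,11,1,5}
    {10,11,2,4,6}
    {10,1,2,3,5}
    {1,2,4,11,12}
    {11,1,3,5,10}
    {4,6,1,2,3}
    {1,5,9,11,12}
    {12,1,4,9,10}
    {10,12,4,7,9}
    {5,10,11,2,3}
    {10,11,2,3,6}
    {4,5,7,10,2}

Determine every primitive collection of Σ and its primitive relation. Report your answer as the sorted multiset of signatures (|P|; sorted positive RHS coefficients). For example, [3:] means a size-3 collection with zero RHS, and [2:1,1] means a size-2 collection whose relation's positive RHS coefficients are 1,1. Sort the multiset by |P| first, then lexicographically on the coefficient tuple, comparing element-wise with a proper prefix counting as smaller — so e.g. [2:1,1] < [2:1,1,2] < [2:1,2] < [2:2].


24 collections generate NE(X_Σ); each relation:

  P = {1,7}:  v_{1} + v_{7} = 0  ⇒ sig = [2:]
  P = {2,9}:  v_{2} + v_{9} = v_{11}  ⇒ sig = [2:1]
  P = {3,12}:  v_{3} + v_{12} = v_{1} + v_{11}  ⇒ sig = [2:1,1]
  P = {6,12}:  v_{6} + v_{12} = v_{3} + v_{4}  ⇒ sig = [2:1,1]
  P = {3,7}:  v_{3} + v_{7} = v_{2} + v_{10} + v_{11}  ⇒ sig = [2:1,1,1]
  P = {8,12}:  v_{8} + v_{12} = v_{5} + v_{7} + v_{11}  ⇒ sig = [2:1,1,1]
  P = {1,8}:  v_{1} + v_{8} = v_{2} + v_{5} + v_{10} + v_{11}  ⇒ sig = [2:1,1,1,1]
  P = {6,9}:  v_{6} + v_{9} = v_{3} + v_{4} + v_{10} + v_{11}  ⇒ sig = [2:1,1,1,1]
  P = {8,9}:  v_{8} + v_{9} = v_{5} + v_{7} + v_{10} + 2·v_{11}  ⇒ sig = [2:1,1,1,2]
  P = {3,9}:  v_{3} + v_{9} = v_{1} + v_{10} + 2·v_{11}  ⇒ sig = [2:1,1,2]
  P = {4,8}:  v_{4} + v_{8} = 2·v_{2} + v_{7} + v_{10}  ⇒ sig = [2:1,1,2]
  P = {6,7}:  v_{6} + v_{7} = 2·v_{2} + v_{4} + 2·v_{10} + v_{11}  ⇒ sig = [2:1,1,2,2]
  P = {3,8}:  v_{3} + v_{8} = 2·v_{2} + v_{5} + 2·v_{10} + 2·v_{11}  ⇒ sig = [2:1,2,2,2]
  P = {5,6}:  v_{5} + v_{6} = v_{1} + 3·v_{2} + 2·v_{10}  ⇒ sig = [2:1,2,3]
  P = {6,8}:  v_{6} + v_{8} = 4·v_{2} + 3·v_{10} + v_{11}  ⇒ sig = [2:1,3,4]
  P = {2,10,12}:  v_{2} + v_{10} + v_{12} = 0  ⇒ sig = [3:]
  P = {4,5,9}:  v_{4} + v_{5} + v_{9} = 0  ⇒ sig = [3:]
  P = {4,5,11}:  v_{4} + v_{5} + v_{11} = v_{2}  ⇒ sig = [3:1]
  P = {10,11,12}:  v_{10} + v_{11} + v_{12} = v_{9}  ⇒ sig = [3:1]
  P = {3,4,5}:  v_{3} + v_{4} + v_{5} = v_{1} + 2·v_{2} + v_{10}  ⇒ sig = [3:1,1,2]
  P = {1,6,11}:  v_{1} + v_{6} + v_{11} = 2·v_{3} + v_{4}  ⇒ sig = [3:1,2]
  P = {1,2,10,11}:  v_{1} + v_{2} + v_{10} + v_{11} = v_{3}  ⇒ sig = [4:1]
  P = {2,3,4,10}:  v_{2} + v_{3} + v_{4} + v_{10} = v_{6}  ⇒ sig = [4:1]
  P = {2,5,7,10,11}:  v_{2} + v_{5} + v_{7} + v_{10} + v_{11} = v_{8}  ⇒ sig = [5:1]

Signatures (|P|; sorted positive RHS coefficients), sorted:
    |P|=2: 15 collections, coeffs (), (1), (1,1), (1,1), (1,1,1), (1,1,1), (1,1,1,1), (1,1,1,1), (1,1,1,2), (1,1,2), (1,1,2), (1,1,2,2), (1,2,2,2), (1,2,3), (1,3,4)
    |P|=3: 6 collections, coeffs (), (), (1), (1), (1,1,2), (1,2)
    |P|=4: 2 collections, coeffs (1), (1)
    |P|=5: 1 collection, coeffs (1)


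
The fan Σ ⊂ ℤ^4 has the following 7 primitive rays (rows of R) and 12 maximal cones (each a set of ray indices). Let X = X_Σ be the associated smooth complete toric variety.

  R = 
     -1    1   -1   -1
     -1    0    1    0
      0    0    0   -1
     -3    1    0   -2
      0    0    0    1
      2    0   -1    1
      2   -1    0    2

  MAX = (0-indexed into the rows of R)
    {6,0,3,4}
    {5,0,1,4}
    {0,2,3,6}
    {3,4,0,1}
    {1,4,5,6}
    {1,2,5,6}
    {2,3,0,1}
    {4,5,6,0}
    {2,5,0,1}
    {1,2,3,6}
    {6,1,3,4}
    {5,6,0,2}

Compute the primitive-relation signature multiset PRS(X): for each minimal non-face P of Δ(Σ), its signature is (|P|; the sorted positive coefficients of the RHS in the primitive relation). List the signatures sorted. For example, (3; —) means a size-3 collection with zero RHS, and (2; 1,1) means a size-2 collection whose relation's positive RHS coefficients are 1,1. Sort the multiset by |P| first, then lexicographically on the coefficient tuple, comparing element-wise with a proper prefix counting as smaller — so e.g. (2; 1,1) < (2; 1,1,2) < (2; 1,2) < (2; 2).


The 3 primitive collections of Σ (r=7, n=4):

  P={2,4}:  v_{2} + v_{4} = 0  so sig = (2; —)
  P={3,5}:  v_{3} + v_{5} = v_{0}  so sig = (2; 1)
  P={0,1,6}:  v_{0} + v_{1} + v_{6} = v_{4}  so sig = (3; 1)

Hence PRS(X_Σ) =
    (2; —)
    (2; 1)
    (3; 1)


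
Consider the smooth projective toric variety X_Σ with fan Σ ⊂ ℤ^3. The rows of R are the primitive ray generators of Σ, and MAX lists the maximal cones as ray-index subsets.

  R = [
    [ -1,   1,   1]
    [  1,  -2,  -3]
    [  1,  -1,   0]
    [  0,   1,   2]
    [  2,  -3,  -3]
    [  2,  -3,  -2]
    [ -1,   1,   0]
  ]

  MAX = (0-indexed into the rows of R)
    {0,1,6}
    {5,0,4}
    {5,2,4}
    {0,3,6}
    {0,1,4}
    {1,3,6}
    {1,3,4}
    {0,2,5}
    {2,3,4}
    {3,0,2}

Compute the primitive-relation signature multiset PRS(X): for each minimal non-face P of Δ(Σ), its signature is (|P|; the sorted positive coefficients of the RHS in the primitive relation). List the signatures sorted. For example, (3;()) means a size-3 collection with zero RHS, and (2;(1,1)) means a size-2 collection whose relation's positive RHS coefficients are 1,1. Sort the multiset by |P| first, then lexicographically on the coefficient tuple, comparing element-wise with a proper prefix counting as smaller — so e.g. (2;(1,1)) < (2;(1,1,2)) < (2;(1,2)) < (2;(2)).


Minimal non-faces — 9 found among 7 rays, 10 max cones:

  {2,6}:  v_{2} + v_{6} = 0 ; sig = (2;())
  {1,2}:  v_{1} + v_{2} = v_{4} ; sig = (2;(1))
  {4,6}:  v_{4} + v_{6} = v_{1} ; sig = (2;(1))
  {5,6}:  v_{5} + v_{6} = v_{0} + v_{4} ; sig = (2;(1,1))
  {1,5}:  v_{1} + v_{5} = v_{0} + 2·v_{4} ; sig = (2;(1,2))
  {3,5}:  v_{3} + v_{5} = 2·v_{2} ; sig = (2;(2))
  {0,1,3}:  v_{0} + v_{1} + v_{3} = 0 ; sig = (3;())
  {0,2,4}:  v_{0} + v_{2} + v_{4} = v_{5} ; sig = (3;(1))
  {0,3,4}:  v_{0} + v_{3} + v_{4} = v_{2} ; sig = (3;(1))

Sorted signature multiset PRS(X):
    |P|=2: 6 collections, coeffs (), (1), (1), (1,1), (1,2), (2)
    |P|=3: 3 collections, coeffs (), (1), (1)


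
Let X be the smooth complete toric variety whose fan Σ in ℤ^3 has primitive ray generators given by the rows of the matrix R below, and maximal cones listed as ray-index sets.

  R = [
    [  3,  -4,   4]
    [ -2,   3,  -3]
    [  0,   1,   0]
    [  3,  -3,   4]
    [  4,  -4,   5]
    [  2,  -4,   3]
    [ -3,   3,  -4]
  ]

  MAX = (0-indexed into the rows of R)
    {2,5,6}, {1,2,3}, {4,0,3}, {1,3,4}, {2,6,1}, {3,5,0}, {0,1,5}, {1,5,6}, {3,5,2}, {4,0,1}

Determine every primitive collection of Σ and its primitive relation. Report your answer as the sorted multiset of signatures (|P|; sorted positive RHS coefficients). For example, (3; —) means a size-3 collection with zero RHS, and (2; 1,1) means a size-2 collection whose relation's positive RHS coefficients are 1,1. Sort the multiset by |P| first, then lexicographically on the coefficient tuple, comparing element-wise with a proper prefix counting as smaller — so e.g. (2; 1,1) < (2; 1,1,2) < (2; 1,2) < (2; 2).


Minimal non-faces — 9 found among 7 rays, 10 max cones:

  P = {3,6}:  v_{3} + v_{6} = 0  ⟹  sig = (2; —)
  P = {0,2}:  v_{0} + v_{2} = v_{3}  ⟹  sig = (2; 1)
  P = {0,6}:  v_{0} + v_{6} = v_{1} + v_{5}  ⟹  sig = (2; 1,1)
  P = {4,6}:  v_{4} + v_{6} = v_{0} + v_{1}  ⟹  sig = (2; 1,1)
  P = {2,4}:  v_{2} + v_{4} = v_{1} + 2·v_{3}  ⟹  sig = (2; 1,2)
  P = {4,5}:  v_{4} + v_{5} = 2·v_{0}  ⟹  sig = (2; 2)
  P = {1,2,5}:  v_{1} + v_{2} + v_{5} = 0  ⟹  sig = (3; —)
  P = {0,1,3}:  v_{0} + v_{1} + v_{3} = v_{4}  ⟹  sig = (3; 1)
  P = {1,3,5}:  v_{1} + v_{3} + v_{5} = v_{0}  ⟹  sig = (3; 1)

so the primitive-relation signature multiset is
{ (2; —),  (2; 1),  (2; 1,1) ×2,  (2; 1,2),  (2; 2),  (3; —),  (3; 1) ×2 }


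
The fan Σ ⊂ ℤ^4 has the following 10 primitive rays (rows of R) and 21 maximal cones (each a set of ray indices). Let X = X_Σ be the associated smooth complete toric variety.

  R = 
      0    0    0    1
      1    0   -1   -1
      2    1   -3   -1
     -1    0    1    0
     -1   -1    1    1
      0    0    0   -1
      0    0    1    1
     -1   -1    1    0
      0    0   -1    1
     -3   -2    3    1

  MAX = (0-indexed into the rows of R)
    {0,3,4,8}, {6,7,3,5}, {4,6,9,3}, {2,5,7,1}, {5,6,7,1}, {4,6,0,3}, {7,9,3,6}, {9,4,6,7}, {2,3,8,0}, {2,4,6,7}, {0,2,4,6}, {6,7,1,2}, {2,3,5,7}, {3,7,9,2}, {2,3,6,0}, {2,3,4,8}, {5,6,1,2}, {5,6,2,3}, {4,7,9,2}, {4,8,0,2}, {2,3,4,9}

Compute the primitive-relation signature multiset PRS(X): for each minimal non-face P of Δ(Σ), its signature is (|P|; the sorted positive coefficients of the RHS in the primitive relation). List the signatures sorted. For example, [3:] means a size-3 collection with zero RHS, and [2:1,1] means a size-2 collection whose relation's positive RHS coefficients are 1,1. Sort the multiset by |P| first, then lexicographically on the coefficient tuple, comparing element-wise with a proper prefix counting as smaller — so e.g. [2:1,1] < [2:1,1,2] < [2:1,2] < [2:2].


Δ(Σ) — 10 vertices, 20 min non-faces:

  {0,5}:  v_{0} + v_{5} = 0  so sig = [2:]
  {0,7}:  v_{0} + v_{7} = v_{4}  so sig = [2:1]
  {1,3}:  v_{1} + v_{3} = v_{5}  so sig = [2:1]
  {4,5}:  v_{4} + v_{5} = v_{7}  so sig = [2:1]
  {1,8}:  v_{1} + v_{8} = v_{2} + v_{4}  so sig = [2:1,1]
  {0,1}:  v_{0} + v_{1} = v_{2} + v_{6} + v_{7}  so sig = [2:1,1,1]
  {5,8}:  v_{5} + v_{8} = v_{2} + v_{3} + v_{4}  so sig = [2:1,1,1]
  {1,4}:  v_{1} + v_{4} = v_{2} + v_{6} + 2·v_{7}  so sig = [2:1,1,2]
  {7,8}:  v_{7} + v_{8} = v_{2} + v_{3} + 2·v_{4}  so sig = [2:1,1,2]
  {0,9}:  v_{0} + v_{9} = v_{3} + 2·v_{4}  so sig = [2:1,2]
  {5,9}:  v_{5} + v_{9} = v_{3} + 2·v_{7}  so sig = [2:1,2]
  {8,9}:  v_{8} + v_{9} = v_{2} + 2·v_{3} + 3·v_{4}  so sig = [2:1,2,3]
  {1,9}:  v_{1} + v_{9} = 2·v_{7}  so sig = [2:2]
  {6,8}:  v_{6} + v_{8} = 2·v_{0}  so sig = [2:2]
  {2,6,9}:  v_{2} + v_{6} + v_{9} = v_{4}  so sig = [3:1]
  {3,4,7}:  v_{3} + v_{4} + v_{7} = v_{9}  so sig = [3:1]
  {2,3,6,7}:  v_{2} + v_{3} + v_{6} + v_{7} = 0  so sig = [4:]
  {0,2,3,4}:  v_{0} + v_{2} + v_{3} + v_{4} = v_{8}  so sig = [4:1]
  {2,3,4,6}:  v_{2} + v_{3} + v_{4} + v_{6} = v_{0}  so sig = [4:1]
  {2,5,6,7}:  v_{2} + v_{5} + v_{6} + v_{7} = v_{1}  so sig = [4:1]

Signatures (|P|; sorted positive RHS coefficients), sorted:
[[2:], [2:1], [2:1], [2:1], [2:1,1], [2:1,1,1], [2:1,1,1], [2:1,1,2], [2:1,1,2], [2:1,2], [2:1,2], [2:1,2,3], [2:2], [2:2], [3:1], [3:1], [4:], [4:1], [4:1], [4:1]]


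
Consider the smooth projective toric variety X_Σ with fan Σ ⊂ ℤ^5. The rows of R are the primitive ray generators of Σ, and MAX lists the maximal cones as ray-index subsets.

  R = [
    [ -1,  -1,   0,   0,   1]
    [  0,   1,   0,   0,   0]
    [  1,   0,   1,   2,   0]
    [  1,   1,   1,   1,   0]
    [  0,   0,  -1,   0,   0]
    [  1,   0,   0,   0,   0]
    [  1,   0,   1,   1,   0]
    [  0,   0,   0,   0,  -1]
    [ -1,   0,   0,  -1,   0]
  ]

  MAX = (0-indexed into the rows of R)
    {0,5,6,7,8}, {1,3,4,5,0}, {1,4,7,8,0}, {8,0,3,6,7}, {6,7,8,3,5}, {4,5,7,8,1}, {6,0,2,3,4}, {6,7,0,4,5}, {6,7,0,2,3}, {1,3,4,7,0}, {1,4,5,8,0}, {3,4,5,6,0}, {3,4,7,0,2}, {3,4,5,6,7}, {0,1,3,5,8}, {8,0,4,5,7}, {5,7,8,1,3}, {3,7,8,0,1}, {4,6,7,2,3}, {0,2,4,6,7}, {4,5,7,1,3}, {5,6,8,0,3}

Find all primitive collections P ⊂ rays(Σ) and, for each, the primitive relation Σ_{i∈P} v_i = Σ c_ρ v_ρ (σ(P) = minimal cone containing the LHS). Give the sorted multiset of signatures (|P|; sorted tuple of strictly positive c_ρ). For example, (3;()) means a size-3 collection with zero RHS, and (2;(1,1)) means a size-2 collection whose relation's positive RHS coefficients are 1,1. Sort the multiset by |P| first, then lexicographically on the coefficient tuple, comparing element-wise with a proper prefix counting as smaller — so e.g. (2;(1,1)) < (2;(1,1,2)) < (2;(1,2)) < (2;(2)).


|primitive collections| = 9. Relations:

  • {1,6}:  v_{1} + v_{6} = v_{3}  ⇒ sig = (2;(1))
  • {2,8}:  v_{2} + v_{8} = v_{0} + v_{3} + v_{7}  ⇒ sig = (2;(1,1,1))
  • {1,2}:  v_{1} + v_{2} = v_{0} + 2·v_{3} + v_{4} + v_{7}  ⇒ sig = (2;(1,1,1,2))
  • {2,5}:  v_{2} + v_{5} = v_{4} + 2·v_{6}  ⇒ sig = (2;(1,2))
  • {4,6,8}:  v_{4} + v_{6} + v_{8} = 0  ⇒ sig = (3;())
  • {3,4,8}:  v_{3} + v_{4} + v_{8} = v_{1}  ⇒ sig = (3;(1))
  • {0,1,5,7}:  v_{0} + v_{1} + v_{5} + v_{7} = 0  ⇒ sig = (4;())
  • {0,3,5,7}:  v_{0} + v_{3} + v_{5} + v_{7} = v_{6}  ⇒ sig = (4;(1))
  • {0,3,4,6,7}:  v_{0} + v_{3} + v_{4} + v_{6} + v_{7} = v_{2}  ⇒ sig = (5;(1))

so the primitive-relation signature multiset is
{ (2;(1)),  (2;(1,1,1)),  (2;(1,1,1,2)),  (2;(1,2)),  (3;()),  (3;(1)),  (4;()),  (4;(1)),  (5;(1)) }


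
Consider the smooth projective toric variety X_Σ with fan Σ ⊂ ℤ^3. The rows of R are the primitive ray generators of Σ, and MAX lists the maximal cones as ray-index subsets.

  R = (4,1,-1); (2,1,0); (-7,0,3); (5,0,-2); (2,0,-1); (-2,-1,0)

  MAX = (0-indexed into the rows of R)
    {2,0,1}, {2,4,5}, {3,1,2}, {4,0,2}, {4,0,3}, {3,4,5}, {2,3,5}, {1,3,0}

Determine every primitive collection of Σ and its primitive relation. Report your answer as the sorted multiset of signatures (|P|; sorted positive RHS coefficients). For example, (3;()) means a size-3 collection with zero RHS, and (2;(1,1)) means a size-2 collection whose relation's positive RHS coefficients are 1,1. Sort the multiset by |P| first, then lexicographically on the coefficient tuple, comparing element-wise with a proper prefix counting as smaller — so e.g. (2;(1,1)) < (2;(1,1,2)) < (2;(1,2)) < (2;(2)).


|primitive collections| = 5. Relations:

  {1,5}:  v_{1} + v_{5} = 0  ⇒ sig = (2;())
  {0,5}:  v_{0} + v_{5} = v_{4}  ⇒ sig = (2;(1))
  {1,4}:  v_{1} + v_{4} = v_{0}  ⇒ sig = (2;(1))
  {2,3,4}:  v_{2} + v_{3} + v_{4} = 0  ⇒ sig = (3;())
  {0,2,3}:  v_{0} + v_{2} + v_{3} = v_{1}  ⇒ sig = (3;(1))

so the primitive-relation signature multiset is
{ (2;()),  (2;(1)) ×2,  (3;()),  (3;(1)) }


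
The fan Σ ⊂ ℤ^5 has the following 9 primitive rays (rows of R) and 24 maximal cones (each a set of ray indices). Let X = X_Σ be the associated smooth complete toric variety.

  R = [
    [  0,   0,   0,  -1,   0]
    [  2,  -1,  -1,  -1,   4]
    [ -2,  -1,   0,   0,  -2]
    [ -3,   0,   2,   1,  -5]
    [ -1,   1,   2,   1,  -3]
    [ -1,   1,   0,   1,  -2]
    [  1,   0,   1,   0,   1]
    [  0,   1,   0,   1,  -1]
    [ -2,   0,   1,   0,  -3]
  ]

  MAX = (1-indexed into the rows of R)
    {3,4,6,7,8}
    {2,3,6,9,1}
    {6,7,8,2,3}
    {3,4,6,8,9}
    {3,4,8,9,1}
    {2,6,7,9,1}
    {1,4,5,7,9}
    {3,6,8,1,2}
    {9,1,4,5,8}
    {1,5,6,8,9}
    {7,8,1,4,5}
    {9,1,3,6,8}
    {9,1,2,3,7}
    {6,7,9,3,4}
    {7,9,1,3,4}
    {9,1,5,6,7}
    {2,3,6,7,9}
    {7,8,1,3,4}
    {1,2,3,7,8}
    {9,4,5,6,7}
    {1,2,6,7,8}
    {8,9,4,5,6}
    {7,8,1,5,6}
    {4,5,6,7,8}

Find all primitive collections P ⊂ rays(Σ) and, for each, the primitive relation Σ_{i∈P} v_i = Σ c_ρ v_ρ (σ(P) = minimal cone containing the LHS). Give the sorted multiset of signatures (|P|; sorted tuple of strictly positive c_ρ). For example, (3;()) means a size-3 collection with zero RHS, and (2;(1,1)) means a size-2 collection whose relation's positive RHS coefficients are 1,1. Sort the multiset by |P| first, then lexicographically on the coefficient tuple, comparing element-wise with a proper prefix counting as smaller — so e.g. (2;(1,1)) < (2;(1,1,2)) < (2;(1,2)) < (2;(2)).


7 minimal non-faces of Δ(Σ) (on 9 rays):

  P={2,5}:  v_{2} + v_{5} = v_{7} — sig = (2;(1))
  P={3,5}:  v_{3} + v_{5} = v_{4} — sig = (2;(1))
  P={2,4}:  v_{2} + v_{4} = v_{3} + v_{7} — sig = (2;(1,1))
  P={2,8,9}:  v_{2} + v_{8} + v_{9} = 0 — sig = (3;())
  P={7,8,9}:  v_{7} + v_{8} + v_{9} = v_{5} — sig = (3;(1))
  P={1,4,6}:  v_{1} + v_{4} + v_{6} = v_{8} + 2·v_{9} — sig = (3;(1,2))
  P={1,3,6,7}:  v_{1} + v_{3} + v_{6} + v_{7} = v_{9} — sig = (4;(1))

Sorted signature multiset PRS(X):
    |P|=2: 3 collections, coeffs (1), (1), (1,1)
    |P|=3: 3 collections, coeffs (), (1), (1,2)
    |P|=4: 1 collection, coeffs (1)


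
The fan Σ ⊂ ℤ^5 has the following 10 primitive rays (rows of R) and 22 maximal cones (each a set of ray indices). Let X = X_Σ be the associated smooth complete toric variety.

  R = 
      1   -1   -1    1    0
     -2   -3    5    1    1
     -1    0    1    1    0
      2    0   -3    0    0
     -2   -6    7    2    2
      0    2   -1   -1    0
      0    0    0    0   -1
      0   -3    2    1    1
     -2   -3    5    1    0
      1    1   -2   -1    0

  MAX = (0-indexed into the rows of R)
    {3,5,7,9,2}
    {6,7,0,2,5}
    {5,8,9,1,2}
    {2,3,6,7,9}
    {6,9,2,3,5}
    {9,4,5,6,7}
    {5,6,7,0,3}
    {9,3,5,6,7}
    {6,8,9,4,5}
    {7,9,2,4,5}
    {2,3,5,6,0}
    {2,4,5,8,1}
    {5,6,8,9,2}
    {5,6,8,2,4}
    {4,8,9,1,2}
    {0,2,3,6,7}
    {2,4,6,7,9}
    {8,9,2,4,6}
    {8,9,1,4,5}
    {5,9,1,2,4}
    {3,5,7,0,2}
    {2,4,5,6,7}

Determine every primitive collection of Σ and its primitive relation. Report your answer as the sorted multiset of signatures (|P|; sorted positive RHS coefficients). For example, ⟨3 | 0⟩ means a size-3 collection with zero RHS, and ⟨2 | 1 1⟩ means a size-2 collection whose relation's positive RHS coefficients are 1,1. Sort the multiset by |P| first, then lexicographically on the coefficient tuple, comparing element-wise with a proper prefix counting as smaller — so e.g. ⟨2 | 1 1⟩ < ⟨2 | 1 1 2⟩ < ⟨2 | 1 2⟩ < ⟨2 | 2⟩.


Primitive collections (14):

  P = {0,9}:  v_{0} + v_{9} = v_{3} — sig = ⟨2 | 1⟩
  P = {1,3}:  v_{1} + v_{3} = v_{7} — sig = ⟨2 | 1⟩
  P = {1,6}:  v_{1} + v_{6} = v_{8} — sig = ⟨2 | 1⟩
  P = {1,7}:  v_{1} + v_{7} = v_{4} — sig = ⟨2 | 1⟩
  P = {3,8}:  v_{3} + v_{8} = v_{6} + v_{7} — sig = ⟨2 | 1 1⟩
  P = {7,8}:  v_{7} + v_{8} = v_{4} + v_{6} — sig = ⟨2 | 1 1⟩
  P = {0,1}:  v_{0} + v_{1} = v_{2} + v_{5} + v_{6} + 2·v_{7} — sig = ⟨2 | 1 1 1 2⟩
  P = {0,4}:  v_{0} + v_{4} = v_{2} + v_{5} + v_{6} + 3·v_{7} — sig = ⟨2 | 1 1 1 3⟩
  P = {0,8}:  v_{0} + v_{8} = v_{2} + v_{5} + 2·v_{6} + 2·v_{7} — sig = ⟨2 | 1 1 2 2⟩
  P = {3,4}:  v_{3} + v_{4} = 2·v_{7} — sig = ⟨2 | 2⟩
  P = {2,5,6,7,9}:  v_{2} + v_{5} + v_{6} + v_{7} + v_{9} = 0 — sig = ⟨5 | 0⟩
  P = {2,3,5,6,7}:  v_{2} + v_{3} + v_{5} + v_{6} + v_{7} = v_{0} — sig = ⟨5 | 1⟩
  P = {2,4,5,6,9}:  v_{2} + v_{4} + v_{5} + v_{6} + v_{9} = v_{1} — sig = ⟨5 | 1⟩
  P = {2,4,5,8,9}:  v_{2} + v_{4} + v_{5} + v_{8} + v_{9} = 2·v_{1} — sig = ⟨5 | 2⟩

Hence PRS(X_Σ) =
    ⟨2 | 1⟩
    ⟨2 | 1⟩
    ⟨2 | 1⟩
    ⟨2 | 1⟩
    ⟨2 | 1 1⟩
    ⟨2 | 1 1⟩
    ⟨2 | 1 1 1 2⟩
    ⟨2 | 1 1 1 3⟩
    ⟨2 | 1 1 2 2⟩
    ⟨2 | 2⟩
    ⟨5 | 0⟩
    ⟨5 | 1⟩
    ⟨5 | 1⟩
    ⟨5 | 2⟩


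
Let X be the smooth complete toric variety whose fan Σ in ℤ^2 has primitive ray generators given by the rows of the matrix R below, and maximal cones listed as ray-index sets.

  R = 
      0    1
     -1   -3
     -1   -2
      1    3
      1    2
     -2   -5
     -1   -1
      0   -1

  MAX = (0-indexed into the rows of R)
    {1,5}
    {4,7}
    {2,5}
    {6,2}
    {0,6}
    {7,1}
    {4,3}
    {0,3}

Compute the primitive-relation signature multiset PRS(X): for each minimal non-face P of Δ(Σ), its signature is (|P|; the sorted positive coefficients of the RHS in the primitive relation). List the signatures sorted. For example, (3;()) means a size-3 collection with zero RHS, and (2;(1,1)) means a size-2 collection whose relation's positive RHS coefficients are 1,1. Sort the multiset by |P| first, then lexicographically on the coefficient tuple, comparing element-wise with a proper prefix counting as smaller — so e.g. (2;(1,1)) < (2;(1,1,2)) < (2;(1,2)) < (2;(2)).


Δ(Σ) — 8 vertices, 20 min non-faces:

  {0,7}:  v_{0} + v_{7} = 0 ; sig = (2;())
  {1,3}:  v_{1} + v_{3} = 0 ; sig = (2;())
  {2,4}:  v_{2} + v_{4} = 0 ; sig = (2;())
  {0,1}:  v_{0} + v_{1} = v_{2} ; sig = (2;(1))
  {0,2}:  v_{0} + v_{2} = v_{6} ; sig = (2;(1))
  {0,4}:  v_{0} + v_{4} = v_{3} ; sig = (2;(1))
  {1,2}:  v_{1} + v_{2} = v_{5} ; sig = (2;(1))
  {1,4}:  v_{1} + v_{4} = v_{7} ; sig = (2;(1))
  {2,3}:  v_{2} + v_{3} = v_{0} ; sig = (2;(1))
  {2,7}:  v_{2} + v_{7} = v_{1} ; sig = (2;(1))
  {3,5}:  v_{3} + v_{5} = v_{2} ; sig = (2;(1))
  {3,7}:  v_{3} + v_{7} = v_{4} ; sig = (2;(1))
  {4,5}:  v_{4} + v_{5} = v_{1} ; sig = (2;(1))
  {4,6}:  v_{4} + v_{6} = v_{0} ; sig = (2;(1))
  {6,7}:  v_{6} + v_{7} = v_{2} ; sig = (2;(1))
  {0,5}:  v_{0} + v_{5} = 2·v_{2} ; sig = (2;(2))
  {1,6}:  v_{1} + v_{6} = 2·v_{2} ; sig = (2;(2))
  {3,6}:  v_{3} + v_{6} = 2·v_{0} ; sig = (2;(2))
  {5,7}:  v_{5} + v_{7} = 2·v_{1} ; sig = (2;(2))
  {5,6}:  v_{5} + v_{6} = 3·v_{2} ; sig = (2;(3))

Sorted signature multiset PRS(X):
[(2;()), (2;()), (2;()), (2;(1)), (2;(1)), (2;(1)), (2;(1)), (2;(1)), (2;(1)), (2;(1)), (2;(1)), (2;(1)), (2;(1)), (2;(1)), (2;(1)), (2;(2)), (2;(2)), (2;(2)), (2;(2)), (2;(3))]


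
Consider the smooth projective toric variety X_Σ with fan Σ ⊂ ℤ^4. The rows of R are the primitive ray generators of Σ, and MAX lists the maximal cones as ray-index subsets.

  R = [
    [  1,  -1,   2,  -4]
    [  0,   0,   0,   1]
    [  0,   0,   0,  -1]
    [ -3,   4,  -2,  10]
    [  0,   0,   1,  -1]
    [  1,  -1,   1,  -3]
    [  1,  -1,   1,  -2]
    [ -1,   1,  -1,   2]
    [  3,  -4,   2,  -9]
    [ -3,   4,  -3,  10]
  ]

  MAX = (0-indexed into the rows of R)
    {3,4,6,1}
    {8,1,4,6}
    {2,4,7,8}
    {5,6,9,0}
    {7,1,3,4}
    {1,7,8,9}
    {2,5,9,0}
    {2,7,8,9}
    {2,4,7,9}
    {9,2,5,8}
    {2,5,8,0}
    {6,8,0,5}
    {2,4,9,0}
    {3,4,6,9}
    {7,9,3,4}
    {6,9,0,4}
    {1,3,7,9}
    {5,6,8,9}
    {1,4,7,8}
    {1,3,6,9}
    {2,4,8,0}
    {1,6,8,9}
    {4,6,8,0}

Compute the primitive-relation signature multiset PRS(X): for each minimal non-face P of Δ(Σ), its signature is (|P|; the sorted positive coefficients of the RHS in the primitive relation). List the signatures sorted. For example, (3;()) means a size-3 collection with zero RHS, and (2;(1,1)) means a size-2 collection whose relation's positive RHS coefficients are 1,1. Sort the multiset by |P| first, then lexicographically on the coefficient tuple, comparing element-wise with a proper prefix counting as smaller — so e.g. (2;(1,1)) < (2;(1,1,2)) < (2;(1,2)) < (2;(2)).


Δ(Σ) — 10 vertices, 15 min non-faces:

  P={1,2}:  v_{1} + v_{2} = 0  so sig = (2;())
  P={6,7}:  v_{6} + v_{7} = 0  so sig = (2;())
  P={1,5}:  v_{1} + v_{5} = v_{6}  so sig = (2;(1))
  P={2,6}:  v_{2} + v_{6} = v_{5}  so sig = (2;(1))
  P={3,8}:  v_{3} + v_{8} = v_{1}  so sig = (2;(1))
  P={4,5}:  v_{4} + v_{5} = v_{0}  so sig = (2;(1))
  P={5,7}:  v_{5} + v_{7} = v_{2}  so sig = (2;(1))
  P={0,1}:  v_{0} + v_{1} = v_{4} + v_{6}  so sig = (2;(1,1))
  P={0,7}:  v_{0} + v_{7} = v_{2} + v_{4}  so sig = (2;(1,1))
  P={2,3}:  v_{2} + v_{3} = v_{4} + v_{9}  so sig = (2;(1,1))
  P={3,5}:  v_{3} + v_{5} = v_{4} + v_{6} + v_{9}  so sig = (2;(1,1,1))
  P={0,3}:  v_{0} + v_{3} = 2·v_{4} + v_{6} + v_{9}  so sig = (2;(1,1,2))
  P={4,8,9}:  v_{4} + v_{8} + v_{9} = 0  so sig = (3;())
  P={0,8,9}:  v_{0} + v_{8} + v_{9} = v_{5}  so sig = (3;(1))
  P={1,4,9}:  v_{1} + v_{4} + v_{9} = v_{3}  so sig = (3;(1))

Hence PRS(X_Σ) =
{ (2;()) ×2,  (2;(1)) ×5,  (2;(1,1)) ×3,  (2;(1,1,1)),  (2;(1,1,2)),  (3;()),  (3;(1)) ×2 }


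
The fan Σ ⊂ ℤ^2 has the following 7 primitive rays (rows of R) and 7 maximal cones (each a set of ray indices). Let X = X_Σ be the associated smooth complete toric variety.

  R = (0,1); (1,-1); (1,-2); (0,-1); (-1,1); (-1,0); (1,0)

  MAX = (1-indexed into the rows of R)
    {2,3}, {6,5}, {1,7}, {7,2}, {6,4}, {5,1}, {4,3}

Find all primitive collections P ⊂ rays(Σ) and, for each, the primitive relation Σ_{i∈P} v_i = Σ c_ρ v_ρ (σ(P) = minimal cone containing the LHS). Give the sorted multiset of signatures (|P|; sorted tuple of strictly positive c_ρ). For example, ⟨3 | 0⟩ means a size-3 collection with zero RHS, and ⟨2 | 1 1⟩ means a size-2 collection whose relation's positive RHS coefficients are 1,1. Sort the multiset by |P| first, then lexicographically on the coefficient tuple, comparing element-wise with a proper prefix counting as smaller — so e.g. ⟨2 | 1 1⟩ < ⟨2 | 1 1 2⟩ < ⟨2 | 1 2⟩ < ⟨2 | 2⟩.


Δ(Σ) — 7 vertices, 14 min non-faces:

  P = {1,4}:  v_{1} + v_{4} = 0  ⟹  sig = ⟨2 | 0⟩
  P = {2,5}:  v_{2} + v_{5} = 0  ⟹  sig = ⟨2 | 0⟩
  P = {6,7}:  v_{6} + v_{7} = 0  ⟹  sig = ⟨2 | 0⟩
  P = {1,2}:  v_{1} + v_{2} = v_{7}  ⟹  sig = ⟨2 | 1⟩
  P = {1,3}:  v_{1} + v_{3} = v_{2}  ⟹  sig = ⟨2 | 1⟩
  P = {1,6}:  v_{1} + v_{6} = v_{5}  ⟹  sig = ⟨2 | 1⟩
  P = {2,4}:  v_{2} + v_{4} = v_{3}  ⟹  sig = ⟨2 | 1⟩
  P = {2,6}:  v_{2} + v_{6} = v_{4}  ⟹  sig = ⟨2 | 1⟩
  P = {3,5}:  v_{3} + v_{5} = v_{4}  ⟹  sig = ⟨2 | 1⟩
  P = {4,5}:  v_{4} + v_{5} = v_{6}  ⟹  sig = ⟨2 | 1⟩
  P = {4,7}:  v_{4} + v_{7} = v_{2}  ⟹  sig = ⟨2 | 1⟩
  P = {5,7}:  v_{5} + v_{7} = v_{1}  ⟹  sig = ⟨2 | 1⟩
  P = {3,6}:  v_{3} + v_{6} = 2·v_{4}  ⟹  sig = ⟨2 | 2⟩
  P = {3,7}:  v_{3} + v_{7} = 2·v_{2}  ⟹  sig = ⟨2 | 2⟩

Hence PRS(X_Σ) =
{ ⟨2 | 0⟩ ×3,  ⟨2 | 1⟩ ×9,  ⟨2 | 2⟩ ×2 }
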